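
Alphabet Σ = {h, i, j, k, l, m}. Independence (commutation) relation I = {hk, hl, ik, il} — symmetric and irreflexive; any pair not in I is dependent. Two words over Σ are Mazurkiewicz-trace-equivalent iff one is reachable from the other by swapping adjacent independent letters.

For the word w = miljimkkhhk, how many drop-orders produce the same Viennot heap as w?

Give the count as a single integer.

0(m) covers ∅
1(i) covers 0:m
2(l) covers 0:m
3(j) covers 1:i, 2:l
4(i) covers 3:j
5(m) covers 4:i
6(k) covers 5:m
7(k) covers 6:k
8(h) covers 5:m
9(h) covers 8:h
10(k) covers 7:k
floor of heap: 0:m
completions by unplaced set U, small U first (add the entries for U minus each lowest piece of U):
  |U|=1: {9}:1  {10}:1
  |U|=2: {7,10}:1  {8,9}:1  {9,10}:2
  |U|=3: {6,7,10}:1  {7,9,10}:3  {8,9,10}:3
  |U|=4: {6,7,9,10}:4  {7,8,9,10}:6
  |U|=5: {6,7,8,9,10}:10
  |U|=6: {5,6,7,8,9,10}:10
  |U|=7: {4,5,6,7,8,9,10}:10
  |U|=8: {3,4,5,6,7,8,9,10}:10
  |U|=9: {1,3,4,5,6,7,8,9,10}:10  {2,3,4,5,6,7,8,9,10}:10
  start at 0(m): 20

20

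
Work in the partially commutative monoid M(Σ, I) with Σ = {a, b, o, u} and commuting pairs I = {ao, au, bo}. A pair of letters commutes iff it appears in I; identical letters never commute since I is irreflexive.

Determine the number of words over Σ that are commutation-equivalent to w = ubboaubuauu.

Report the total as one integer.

piece 0:u — minimal
piece 1:b rests on {0:u}
piece 2:b rests on {1:b}
piece 3:o rests on {0:u}
piece 4:a rests on {2:b}
piece 5:u rests on {2:b, 3:o}
piece 6:b rests on {4:a, 5:u}
piece 7:u rests on {6:b}
piece 8:a rests on {6:b}
piece 9:u rests on {7:u}
piece 10:u rests on {9:u}
minimal pieces: {0:u}
ways to finish when only these pieces remain (= sum over removing one remaining piece with nothing left below it):
  1 left: {8}→1  {10}→1
  2 left: {8,10}→2  {9,10}→1
  3 left: {7,9,10}→1  {8,9,10}→3
  4 left: {7,8,9,10}→4
  5 left: {6,7,8,9,10}→4
  6 left: {4,6,7,8,9,10}→4  {5,6,7,8,9,10}→4
  7 left: {3,5,6,7,8,9,10}→4  {4,5,6,7,8,9,10}→8
  8 left: {2,4,5,6,7,8,9,10}→8  {3,4,5,6,7,8,9,10}→12
  9 left: {1,2,4,5,6,7,8,9,10}→8  {2,3,4,5,6,7,8,9,10}→20
  placing 0:u first → 28 extensions

28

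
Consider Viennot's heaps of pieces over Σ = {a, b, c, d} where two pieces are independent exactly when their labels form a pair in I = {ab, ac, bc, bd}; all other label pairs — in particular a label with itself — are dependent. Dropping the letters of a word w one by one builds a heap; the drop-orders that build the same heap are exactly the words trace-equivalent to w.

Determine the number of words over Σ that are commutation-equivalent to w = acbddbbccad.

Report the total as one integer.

0(a) covers ∅
1(c) covers ∅
2(b) covers ∅
3(d) covers 0:a, 1:c
4(d) covers 3:d
5(b) covers 2:b
6(b) covers 5:b
7(c) covers 4:d
8(c) covers 7:c
9(a) covers 4:d
10(d) covers 8:c, 9:a
floor of heap: 0:a, 1:c, 2:b
completions by unplaced set U, small U first (add the entries for U minus each lowest piece of U):
  |U|=1: {6}:1  {10}:1
  |U|=2: {5,6}:1  {6,10}:2  {8,10}:1  {9,10}:1
  |U|=3: {2,5,6}:1  {5,6,10}:3  {6,8,10}:3  {6,9,10}:3  {7,8,10}:1  {8,9,10}:2
  |U|=4: {2,5,6,10}:4  {5,6,8,10}:6  {5,6,9,10}:6  {6,7,8,10}:4  {6,8,9,10}:8  {7,8,9,10}:3
  |U|=5: {2,5,6,8,10}:10  {2,5,6,9,10}:10  {4,7,8,9,10}:3  {5,6,7,8,10}:10  {5,6,8,9,10}:20  {6,7,8,9,10}:15
  |U|=6: {2,5,6,7,8,10}:20  {2,5,6,8,9,10}:40  {3,4,7,8,9,10}:3  {4,6,7,8,9,10}:18  {5,6,7,8,9,10}:45
  |U|=7: {0,3,4,7,8,9,10}:3  {1,3,4,7,8,9,10}:3  {2,5,6,7,8,9,10}:105  {3,4,6,7,8,9,10}:21  {4,5,6,7,8,9,10}:63
  |U|=8: {0,1,3,4,7,8,9,10}:6  {0,3,4,6,7,8,9,10}:24  {1,3,4,6,7,8,9,10}:24  {2,4,5,6,7,8,9,10}:168  {3,4,5,6,7,8,9,10}:84
  |U|=9: {0,1,3,4,6,7,8,9,10}:54  {0,3,4,5,6,7,8,9,10}:108  {1,3,4,5,6,7,8,9,10}:108  {2,3,4,5,6,7,8,9,10}:252
  start at 0(a): 360
  start at 1(c): 360
  start at 2(b): 270
sum over floor = 990

990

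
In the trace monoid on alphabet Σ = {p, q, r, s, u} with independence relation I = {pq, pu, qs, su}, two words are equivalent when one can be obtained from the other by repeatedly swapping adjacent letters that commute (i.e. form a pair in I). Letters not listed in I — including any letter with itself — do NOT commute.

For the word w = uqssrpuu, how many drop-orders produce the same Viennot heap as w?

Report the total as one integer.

18

drop 0:u onto floor
drop 1:q onto {0:u}
drop 2:s onto floor
drop 3:s onto {2:s}
drop 4:r onto {1:q, 3:s}
drop 5:p onto {4:r}
drop 6:u onto {4:r}
drop 7:u onto {6:u}
ground layer = {0:u, 2:s}
drop-orders for the pieces not yet dropped (sum over which currently-grounded one goes next):
  1 to go: {5} 1  {7} 1
  2 to go: {5,7} 2  {6,7} 1
  3 to go: {5,6,7} 3
  4 to go: {4,5,6,7} 3
  5 to go: {1,4,5,6,7} 3  {3,4,5,6,7} 3
  6 to go: {0,1,4,5,6,7} 3  {1,3,4,5,6,7} 6  {2,3,4,5,6,7} 3
  if 0:u drops first: 9 orders
  if 2:s drops first: 9 orders
heap linearizations: 18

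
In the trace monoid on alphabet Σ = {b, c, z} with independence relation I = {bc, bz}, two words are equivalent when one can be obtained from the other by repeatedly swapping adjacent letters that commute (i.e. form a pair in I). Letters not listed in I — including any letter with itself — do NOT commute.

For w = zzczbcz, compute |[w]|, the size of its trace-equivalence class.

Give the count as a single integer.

7

drop 0:z onto floor
drop 1:z onto {0:z}
drop 2:c onto {1:z}
drop 3:z onto {2:c}
drop 4:b onto floor
drop 5:c onto {3:z}
drop 6:z onto {5:c}
ground layer = {0:z, 4:b}
drop-orders for the pieces not yet dropped (sum over which currently-grounded one goes next):
  1 to go: {4} 1  {6} 1
  2 to go: {4,6} 2  {5,6} 1
  3 to go: {3,5,6} 1  {4,5,6} 3
  4 to go: {2,3,5,6} 1  {3,4,5,6} 4
  5 to go: {1,2,3,5,6} 1  {2,3,4,5,6} 5
  if 0:z drops first: 6 orders
  if 4:b drops first: 1 orders
heap linearizations: 7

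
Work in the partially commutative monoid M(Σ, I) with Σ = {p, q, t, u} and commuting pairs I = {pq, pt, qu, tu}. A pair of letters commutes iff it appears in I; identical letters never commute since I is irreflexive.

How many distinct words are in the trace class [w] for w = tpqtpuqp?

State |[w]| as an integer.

70

drop 0:t onto floor
drop 1:p onto floor
drop 2:q onto {0:t}
drop 3:t onto {2:q}
drop 4:p onto {1:p}
drop 5:u onto {4:p}
drop 6:q onto {3:t}
drop 7:p onto {5:u}
ground layer = {0:t, 1:p}
drop-orders for the pieces not yet dropped (sum over which currently-grounded one goes next):
  1 to go: {6} 1  {7} 1
  2 to go: {3,6} 1  {5,7} 1  {6,7} 2
  3 to go: {2,3,6} 1  {3,6,7} 3  {4,5,7} 1  {5,6,7} 3
  4 to go: {0,2,3,6} 1  {1,4,5,7} 1  {2,3,6,7} 4  {3,5,6,7} 6  {4,5,6,7} 4
  5 to go: {0,2,3,6,7} 5  {1,4,5,6,7} 5  {2,3,5,6,7} 10  {3,4,5,6,7} 10
  6 to go: {0,2,3,5,6,7} 15  {1,3,4,5,6,7} 15  {2,3,4,5,6,7} 20
  if 0:t drops first: 35 orders
  if 1:p drops first: 35 orders
heap linearizations: 70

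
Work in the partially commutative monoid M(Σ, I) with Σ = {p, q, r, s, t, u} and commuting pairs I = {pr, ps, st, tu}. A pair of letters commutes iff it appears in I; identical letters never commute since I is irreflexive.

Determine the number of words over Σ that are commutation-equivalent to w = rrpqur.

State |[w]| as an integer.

0(r) covers ∅
1(r) covers 0:r
2(p) covers ∅
3(q) covers 1:r, 2:p
4(u) covers 3:q
5(r) covers 4:u
floor of heap: 0:r, 2:p
completions by unplaced set U, small U first (add the entries for U minus each lowest piece of U):
  |U|=1: {5}:1
  |U|=2: {4,5}:1
  |U|=3: {3,4,5}:1
  |U|=4: {1,3,4,5}:1  {2,3,4,5}:1
  start at 0(r): 2
  start at 2(p): 1
sum over floor = 3

3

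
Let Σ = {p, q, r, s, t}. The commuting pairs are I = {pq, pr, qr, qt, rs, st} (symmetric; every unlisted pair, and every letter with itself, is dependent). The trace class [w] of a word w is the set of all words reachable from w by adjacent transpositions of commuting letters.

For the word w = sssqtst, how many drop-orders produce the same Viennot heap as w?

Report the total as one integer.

piece 0:s — minimal
piece 1:s rests on {0:s}
piece 2:s rests on {1:s}
piece 3:q rests on {2:s}
piece 4:t — minimal
piece 5:s rests on {3:q}
piece 6:t rests on {4:t}
minimal pieces: {0:s, 4:t}
ways to finish when only these pieces remain (= sum over removing one remaining piece with nothing left below it):
  1 left: {5}→1  {6}→1
  2 left: {3,5}→1  {4,6}→1  {5,6}→2
  3 left: {2,3,5}→1  {3,5,6}→3  {4,5,6}→3
  4 left: {1,2,3,5}→1  {2,3,5,6}→4  {3,4,5,6}→6
  5 left: {0,1,2,3,5}→1  {1,2,3,5,6}→5  {2,3,4,5,6}→10
  placing 0:s first → 15 extensions
  placing 4:t first → 6 extensions
total linear extensions = 21

21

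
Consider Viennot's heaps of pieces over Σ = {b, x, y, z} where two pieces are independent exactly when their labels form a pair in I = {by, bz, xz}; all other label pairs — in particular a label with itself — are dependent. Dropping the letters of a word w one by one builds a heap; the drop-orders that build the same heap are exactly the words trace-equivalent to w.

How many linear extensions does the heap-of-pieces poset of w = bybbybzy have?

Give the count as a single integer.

70

piece 0:b — minimal
piece 1:y — minimal
piece 2:b rests on {0:b}
piece 3:b rests on {2:b}
piece 4:y rests on {1:y}
piece 5:b rests on {3:b}
piece 6:z rests on {4:y}
piece 7:y rests on {6:z}
minimal pieces: {0:b, 1:y}
ways to finish when only these pieces remain (= sum over removing one remaining piece with nothing left below it):
  1 left: {5}→1  {7}→1
  2 left: {3,5}→1  {5,7}→2  {6,7}→1
  3 left: {2,3,5}→1  {3,5,7}→3  {4,6,7}→1  {5,6,7}→3
  4 left: {0,2,3,5}→1  {1,4,6,7}→1  {2,3,5,7}→4  {3,5,6,7}→6  {4,5,6,7}→4
  5 left: {0,2,3,5,7}→5  {1,4,5,6,7}→5  {2,3,5,6,7}→10  {3,4,5,6,7}→10
  6 left: {0,2,3,5,6,7}→15  {1,3,4,5,6,7}→15  {2,3,4,5,6,7}→20
  placing 0:b first → 35 extensions
  placing 1:y first → 35 extensions
total linear extensions = 70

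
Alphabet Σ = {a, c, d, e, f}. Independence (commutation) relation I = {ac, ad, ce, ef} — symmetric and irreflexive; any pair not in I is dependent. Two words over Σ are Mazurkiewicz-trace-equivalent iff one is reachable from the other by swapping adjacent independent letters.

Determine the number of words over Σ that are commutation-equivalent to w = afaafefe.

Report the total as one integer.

0(a) covers ∅
1(f) covers 0:a
2(a) covers 1:f
3(a) covers 2:a
4(f) covers 3:a
5(e) covers 3:a
6(f) covers 4:f
7(e) covers 5:e
floor of heap: 0:a
completions by unplaced set U, small U first (add the entries for U minus each lowest piece of U):
  |U|=1: {6}:1  {7}:1
  |U|=2: {4,6}:1  {5,7}:1  {6,7}:2
  |U|=3: {4,6,7}:3  {5,6,7}:3
  |U|=4: {4,5,6,7}:6
  |U|=5: {3,4,5,6,7}:6
  |U|=6: {2,3,4,5,6,7}:6
  start at 0(a): 6

6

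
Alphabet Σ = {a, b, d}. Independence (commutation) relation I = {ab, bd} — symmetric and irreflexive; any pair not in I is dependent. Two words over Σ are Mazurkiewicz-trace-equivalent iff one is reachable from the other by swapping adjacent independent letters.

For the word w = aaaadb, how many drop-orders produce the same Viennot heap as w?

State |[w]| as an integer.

#0=a has no predecessor
#1=a depends on [0:a]
#2=a depends on [1:a]
#3=a depends on [2:a]
#4=d depends on [3:a]
#5=b has no predecessor
sources: [0:a, 5:b]
N(rest) = Σ N(rest − s) over sources s of rest; N(one piece) = 1:
  size 1 → [4]=1  [5]=1
  size 2 → [3,4]=1  [4,5]=2
  size 3 → [2,3,4]=1  [3,4,5]=3
  size 4 → [1,2,3,4]=1  [2,3,4,5]=4
  first=0(a) contributes 5
  first=5(b) contributes 1
|[w]| = 6

6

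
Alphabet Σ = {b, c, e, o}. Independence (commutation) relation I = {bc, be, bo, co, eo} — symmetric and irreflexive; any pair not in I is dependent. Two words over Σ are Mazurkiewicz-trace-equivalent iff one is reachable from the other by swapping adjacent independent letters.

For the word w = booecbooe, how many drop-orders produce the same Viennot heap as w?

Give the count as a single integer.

1260

piece 0:b — minimal
piece 1:o — minimal
piece 2:o rests on {1:o}
piece 3:e — minimal
piece 4:c rests on {3:e}
piece 5:b rests on {0:b}
piece 6:o rests on {2:o}
piece 7:o rests on {6:o}
piece 8:e rests on {4:c}
minimal pieces: {0:b, 1:o, 3:e}
ways to finish when only these pieces remain (= sum over removing one remaining piece with nothing left below it):
  1 left: {5}→1  {7}→1  {8}→1
  2 left: {0,5}→1  {4,8}→1  {5,7}→2  {5,8}→2  {6,7}→1  {7,8}→2
  3 left: {0,5,7}→3  {0,5,8}→3  {2,6,7}→1  {3,4,8}→1  {4,5,8}→3  {4,7,8}→3  {5,6,7}→3  {5,7,8}→6  {6,7,8}→3
  4 left: {0,4,5,8}→6  {0,5,6,7}→6  {0,5,7,8}→12  {1,2,6,7}→1  {2,5,6,7}→4  {2,6,7,8}→4  {3,4,5,8}→4  {3,4,7,8}→4  {4,5,7,8}→12  {4,6,7,8}→6  {5,6,7,8}→12
  5 left: {0,2,5,6,7}→10  {0,3,4,5,8}→10  {0,4,5,7,8}→30  {0,5,6,7,8}→30  {1,2,5,6,7}→5  {1,2,6,7,8}→5  {2,4,6,7,8}→10  {2,5,6,7,8}→20  {3,4,5,7,8}→20  {3,4,6,7,8}→10  {4,5,6,7,8}→30
  6 left: {0,1,2,5,6,7}→15  {0,2,5,6,7,8}→60  {0,3,4,5,7,8}→60  {0,4,5,6,7,8}→90  {1,2,4,6,7,8}→15  {1,2,5,6,7,8}→30  {2,3,4,6,7,8}→20  {2,4,5,6,7,8}→60  {3,4,5,6,7,8}→60
  7 left: {0,1,2,5,6,7,8}→105  {0,2,4,5,6,7,8}→210  {0,3,4,5,6,7,8}→210  {1,2,3,4,6,7,8}→35  {1,2,4,5,6,7,8}→105  {2,3,4,5,6,7,8}→140
  placing 0:b first → 280 extensions
  placing 1:o first → 560 extensions
  placing 3:e first → 420 extensions
total linear extensions = 1260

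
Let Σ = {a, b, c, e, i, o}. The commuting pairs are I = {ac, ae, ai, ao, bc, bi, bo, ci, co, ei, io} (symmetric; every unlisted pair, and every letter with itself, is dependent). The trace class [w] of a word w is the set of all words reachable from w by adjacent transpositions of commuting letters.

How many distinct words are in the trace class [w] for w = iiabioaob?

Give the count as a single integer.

0(i) covers ∅
1(i) covers 0:i
2(a) covers ∅
3(b) covers 2:a
4(i) covers 1:i
5(o) covers ∅
6(a) covers 3:b
7(o) covers 5:o
8(b) covers 6:a
floor of heap: 0:i, 2:a, 5:o
completions by unplaced set U, small U first (add the entries for U minus each lowest piece of U):
  |U|=1: {4}:1  {7}:1  {8}:1
  |U|=2: {1,4}:1  {4,7}:2  {4,8}:2  {5,7}:1  {6,8}:1  {7,8}:2
  |U|=3: {0,1,4}:1  {1,4,7}:3  {1,4,8}:3  {3,6,8}:1  {4,5,7}:3  {4,6,8}:3  {4,7,8}:6  {5,7,8}:3  {6,7,8}:3
  |U|=4: {0,1,4,7}:4  {0,1,4,8}:4  {1,4,5,7}:6  {1,4,6,8}:6  {1,4,7,8}:12  {2,3,6,8}:1  {3,4,6,8}:4  {3,6,7,8}:4  {4,5,7,8}:12  {4,6,7,8}:12  {5,6,7,8}:6
  |U|=5: {0,1,4,5,7}:10  {0,1,4,6,8}:10  {0,1,4,7,8}:20  {1,3,4,6,8}:10  {1,4,5,7,8}:30  {1,4,6,7,8}:30  {2,3,4,6,8}:5  {2,3,6,7,8}:5  {3,4,6,7,8}:20  {3,5,6,7,8}:10  {4,5,6,7,8}:30
  |U|=6: {0,1,3,4,6,8}:20  {0,1,4,5,7,8}:60  {0,1,4,6,7,8}:60  {1,2,3,4,6,8}:15  {1,3,4,6,7,8}:60  {1,4,5,6,7,8}:90  {2,3,4,6,7,8}:30  {2,3,5,6,7,8}:15  {3,4,5,6,7,8}:60
  |U|=7: {0,1,2,3,4,6,8}:35  {0,1,3,4,6,7,8}:140  {0,1,4,5,6,7,8}:210  {1,2,3,4,6,7,8}:105  {1,3,4,5,6,7,8}:210  {2,3,4,5,6,7,8}:105
  start at 0(i): 420
  start at 2(a): 560
  start at 5(o): 280
sum over floor = 1260

1260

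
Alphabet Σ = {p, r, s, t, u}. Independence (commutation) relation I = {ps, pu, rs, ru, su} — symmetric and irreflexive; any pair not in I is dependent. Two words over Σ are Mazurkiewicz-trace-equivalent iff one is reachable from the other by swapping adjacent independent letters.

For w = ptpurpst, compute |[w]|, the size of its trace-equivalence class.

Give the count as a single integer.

drop 0:p onto floor
drop 1:t onto {0:p}
drop 2:p onto {1:t}
drop 3:u onto {1:t}
drop 4:r onto {2:p}
drop 5:p onto {4:r}
drop 6:s onto {1:t}
drop 7:t onto {3:u, 5:p, 6:s}
ground layer = {0:p}
drop-orders for the pieces not yet dropped (sum over which currently-grounded one goes next):
  1 to go: {7} 1
  2 to go: {3,7} 1  {5,7} 1  {6,7} 1
  3 to go: {3,5,7} 2  {3,6,7} 2  {4,5,7} 1  {5,6,7} 2
  4 to go: {2,4,5,7} 1  {3,4,5,7} 3  {3,5,6,7} 6  {4,5,6,7} 3
  5 to go: {2,3,4,5,7} 4  {2,4,5,6,7} 4  {3,4,5,6,7} 12
  6 to go: {2,3,4,5,6,7} 20
  if 0:p drops first: 20 orders

20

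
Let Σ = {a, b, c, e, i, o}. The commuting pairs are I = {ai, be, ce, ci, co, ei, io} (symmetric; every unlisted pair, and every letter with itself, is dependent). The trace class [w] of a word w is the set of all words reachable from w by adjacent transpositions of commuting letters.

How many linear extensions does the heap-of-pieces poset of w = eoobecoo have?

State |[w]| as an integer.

7

#0=e has no predecessor
#1=o depends on [0:e]
#2=o depends on [1:o]
#3=b depends on [2:o]
#4=e depends on [2:o]
#5=c depends on [3:b]
#6=o depends on [3:b, 4:e]
#7=o depends on [6:o]
sources: [0:e]
N(rest) = Σ N(rest − s) over sources s of rest; N(one piece) = 1:
  size 1 → [5]=1  [7]=1
  size 2 → [5,7]=2  [6,7]=1
  size 3 → [4,6,7]=1  [5,6,7]=3
  size 4 → [3,5,6,7]=3  [4,5,6,7]=4
  size 5 → [3,4,5,6,7]=7
  size 6 → [2,3,4,5,6,7]=7
  first=0(e) contributes 7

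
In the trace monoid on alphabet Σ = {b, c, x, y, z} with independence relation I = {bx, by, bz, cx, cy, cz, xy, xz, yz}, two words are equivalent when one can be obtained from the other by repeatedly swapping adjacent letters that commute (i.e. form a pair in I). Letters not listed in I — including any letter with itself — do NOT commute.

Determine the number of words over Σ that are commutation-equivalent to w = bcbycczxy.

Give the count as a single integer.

1512

0(b) covers ∅
1(c) covers 0:b
2(b) covers 1:c
3(y) covers ∅
4(c) covers 2:b
5(c) covers 4:c
6(z) covers ∅
7(x) covers ∅
8(y) covers 3:y
floor of heap: 0:b, 3:y, 6:z, 7:x
completions by unplaced set U, small U first (add the entries for U minus each lowest piece of U):
  |U|=1: {5}:1  {6}:1  {7}:1  {8}:1
  |U|=2: {3,8}:1  {4,5}:1  {5,6}:2  {5,7}:2  {5,8}:2  {6,7}:2  {6,8}:2  {7,8}:2
  |U|=3: {2,4,5}:1  {3,5,8}:3  {3,6,8}:3  {3,7,8}:3  {4,5,6}:3  {4,5,7}:3  {4,5,8}:3  {5,6,7}:6  {5,6,8}:6  {5,7,8}:6  {6,7,8}:6
  |U|=4: {1,2,4,5}:1  {2,4,5,6}:4  {2,4,5,7}:4  {2,4,5,8}:4  {3,4,5,8}:6  {3,5,6,8}:12  {3,5,7,8}:12  {3,6,7,8}:12  {4,5,6,7}:12  {4,5,6,8}:12  {4,5,7,8}:12  {5,6,7,8}:24
  |U|=5: {0,1,2,4,5}:1  {1,2,4,5,6}:5  {1,2,4,5,7}:5  {1,2,4,5,8}:5  {2,3,4,5,8}:10  {2,4,5,6,7}:20  {2,4,5,6,8}:20  {2,4,5,7,8}:20  {3,4,5,6,8}:30  {3,4,5,7,8}:30  {3,5,6,7,8}:60  {4,5,6,7,8}:60
  |U|=6: {0,1,2,4,5,6}:6  {0,1,2,4,5,7}:6  {0,1,2,4,5,8}:6  {1,2,3,4,5,8}:15  {1,2,4,5,6,7}:30  {1,2,4,5,6,8}:30  {1,2,4,5,7,8}:30  {2,3,4,5,6,8}:60  {2,3,4,5,7,8}:60  {2,4,5,6,7,8}:120  {3,4,5,6,7,8}:180
  |U|=7: {0,1,2,3,4,5,8}:21  {0,1,2,4,5,6,7}:42  {0,1,2,4,5,6,8}:42  {0,1,2,4,5,7,8}:42  {1,2,3,4,5,6,8}:105  {1,2,3,4,5,7,8}:105  {1,2,4,5,6,7,8}:210  {2,3,4,5,6,7,8}:420
  start at 0(b): 840
  start at 3(y): 336
  start at 6(z): 168
  start at 7(x): 168
sum over floor = 1512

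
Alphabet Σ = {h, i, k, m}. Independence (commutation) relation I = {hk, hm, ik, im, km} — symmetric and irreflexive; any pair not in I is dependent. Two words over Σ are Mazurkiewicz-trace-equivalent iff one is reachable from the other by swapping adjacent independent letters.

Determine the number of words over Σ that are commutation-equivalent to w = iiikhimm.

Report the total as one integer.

168

piece 0:i — minimal
piece 1:i rests on {0:i}
piece 2:i rests on {1:i}
piece 3:k — minimal
piece 4:h rests on {2:i}
piece 5:i rests on {4:h}
piece 6:m — minimal
piece 7:m rests on {6:m}
minimal pieces: {0:i, 3:k, 6:m}
ways to finish when only these pieces remain (= sum over removing one remaining piece with nothing left below it):
  1 left: {3}→1  {5}→1  {7}→1
  2 left: {3,5}→2  {3,7}→2  {4,5}→1  {5,7}→2  {6,7}→1
  3 left: {2,4,5}→1  {3,4,5}→3  {3,5,7}→6  {3,6,7}→3  {4,5,7}→3  {5,6,7}→3
  4 left: {1,2,4,5}→1  {2,3,4,5}→4  {2,4,5,7}→4  {3,4,5,7}→12  {3,5,6,7}→12  {4,5,6,7}→6
  5 left: {0,1,2,4,5}→1  {1,2,3,4,5}→5  {1,2,4,5,7}→5  {2,3,4,5,7}→20  {2,4,5,6,7}→10  {3,4,5,6,7}→30
  6 left: {0,1,2,3,4,5}→6  {0,1,2,4,5,7}→6  {1,2,3,4,5,7}→30  {1,2,4,5,6,7}→15  {2,3,4,5,6,7}→60
  placing 0:i first → 105 extensions
  placing 3:k first → 21 extensions
  placing 6:m first → 42 extensions
total linear extensions = 168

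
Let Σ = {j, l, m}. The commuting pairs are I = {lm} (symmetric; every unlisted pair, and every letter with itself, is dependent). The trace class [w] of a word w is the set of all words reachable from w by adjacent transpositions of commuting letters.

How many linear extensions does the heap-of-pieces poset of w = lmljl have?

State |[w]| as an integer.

3

piece 0:l — minimal
piece 1:m — minimal
piece 2:l rests on {0:l}
piece 3:j rests on {1:m, 2:l}
piece 4:l rests on {3:j}
minimal pieces: {0:l, 1:m}
ways to finish when only these pieces remain (= sum over removing one remaining piece with nothing left below it):
  1 left: {4}→1
  2 left: {3,4}→1
  3 left: {1,3,4}→1  {2,3,4}→1
  placing 0:l first → 2 extensions
  placing 1:m first → 1 extensions
total linear extensions = 3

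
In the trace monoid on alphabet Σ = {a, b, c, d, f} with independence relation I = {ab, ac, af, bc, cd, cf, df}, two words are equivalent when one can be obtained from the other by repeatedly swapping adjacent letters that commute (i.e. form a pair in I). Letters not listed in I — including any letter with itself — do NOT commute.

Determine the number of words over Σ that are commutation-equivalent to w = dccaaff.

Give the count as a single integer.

210

drop 0:d onto floor
drop 1:c onto floor
drop 2:c onto {1:c}
drop 3:a onto {0:d}
drop 4:a onto {3:a}
drop 5:f onto floor
drop 6:f onto {5:f}
ground layer = {0:d, 1:c, 5:f}
drop-orders for the pieces not yet dropped (sum over which currently-grounded one goes next):
  1 to go: {2} 1  {4} 1  {6} 1
  2 to go: {1,2} 1  {2,4} 2  {2,6} 2  {3,4} 1  {4,6} 2  {5,6} 1
  3 to go: {0,3,4} 1  {1,2,4} 3  {1,2,6} 3  {2,3,4} 3  {2,4,6} 6  {2,5,6} 3  {3,4,6} 3  {4,5,6} 3
  4 to go: {0,2,3,4} 4  {0,3,4,6} 4  {1,2,3,4} 6  {1,2,4,6} 12  {1,2,5,6} 6  {2,3,4,6} 12  {2,4,5,6} 12  {3,4,5,6} 6
  5 to go: {0,1,2,3,4} 10  {0,2,3,4,6} 20  {0,3,4,5,6} 10  {1,2,3,4,6} 30  {1,2,4,5,6} 30  {2,3,4,5,6} 30
  if 0:d drops first: 90 orders
  if 1:c drops first: 60 orders
  if 5:f drops first: 60 orders
heap linearizations: 210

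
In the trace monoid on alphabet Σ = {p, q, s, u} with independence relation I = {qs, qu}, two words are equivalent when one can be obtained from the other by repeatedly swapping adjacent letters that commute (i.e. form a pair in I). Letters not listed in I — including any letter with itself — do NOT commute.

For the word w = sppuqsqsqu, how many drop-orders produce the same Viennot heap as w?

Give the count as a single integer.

0(s) covers ∅
1(p) covers 0:s
2(p) covers 1:p
3(u) covers 2:p
4(q) covers 2:p
5(s) covers 3:u
6(q) covers 4:q
7(s) covers 5:s
8(q) covers 6:q
9(u) covers 7:s
floor of heap: 0:s
completions by unplaced set U, small U first (add the entries for U minus each lowest piece of U):
  |U|=1: {8}:1  {9}:1
  |U|=2: {6,8}:1  {7,9}:1  {8,9}:2
  |U|=3: {4,6,8}:1  {5,7,9}:1  {6,8,9}:3  {7,8,9}:3
  |U|=4: {3,5,7,9}:1  {4,6,8,9}:4  {5,7,8,9}:4  {6,7,8,9}:6
  |U|=5: {3,5,7,8,9}:5  {4,6,7,8,9}:10  {5,6,7,8,9}:10
  |U|=6: {3,5,6,7,8,9}:15  {4,5,6,7,8,9}:20
  |U|=7: {3,4,5,6,7,8,9}:35
  |U|=8: {2,3,4,5,6,7,8,9}:35
  start at 0(s): 35

35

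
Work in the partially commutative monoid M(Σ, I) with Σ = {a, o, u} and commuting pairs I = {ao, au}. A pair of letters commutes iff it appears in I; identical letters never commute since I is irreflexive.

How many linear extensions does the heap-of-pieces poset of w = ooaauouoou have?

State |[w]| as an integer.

drop 0:o onto floor
drop 1:o onto {0:o}
drop 2:a onto floor
drop 3:a onto {2:a}
drop 4:u onto {1:o}
drop 5:o onto {4:u}
drop 6:u onto {5:o}
drop 7:o onto {6:u}
drop 8:o onto {7:o}
drop 9:u onto {8:o}
ground layer = {0:o, 2:a}
drop-orders for the pieces not yet dropped (sum over which currently-grounded one goes next):
  1 to go: {3} 1  {9} 1
  2 to go: {2,3} 1  {3,9} 2  {8,9} 1
  3 to go: {2,3,9} 3  {3,8,9} 3  {7,8,9} 1
  4 to go: {2,3,8,9} 6  {3,7,8,9} 4  {6,7,8,9} 1
  5 to go: {2,3,7,8,9} 10  {3,6,7,8,9} 5  {5,6,7,8,9} 1
  6 to go: {2,3,6,7,8,9} 15  {3,5,6,7,8,9} 6  {4,5,6,7,8,9} 1
  7 to go: {1,4,5,6,7,8,9} 1  {2,3,5,6,7,8,9} 21  {3,4,5,6,7,8,9} 7
  8 to go: {0,1,4,5,6,7,8,9} 1  {1,3,4,5,6,7,8,9} 8  {2,3,4,5,6,7,8,9} 28
  if 0:o drops first: 36 orders
  if 2:a drops first: 9 orders
heap linearizations: 45

45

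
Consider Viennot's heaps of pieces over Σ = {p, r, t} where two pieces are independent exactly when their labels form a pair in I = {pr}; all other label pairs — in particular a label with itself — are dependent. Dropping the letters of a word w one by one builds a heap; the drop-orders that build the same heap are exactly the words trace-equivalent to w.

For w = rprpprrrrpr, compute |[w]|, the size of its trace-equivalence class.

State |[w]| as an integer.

0(r) covers ∅
1(p) covers ∅
2(r) covers 0:r
3(p) covers 1:p
4(p) covers 3:p
5(r) covers 2:r
6(r) covers 5:r
7(r) covers 6:r
8(r) covers 7:r
9(p) covers 4:p
10(r) covers 8:r
floor of heap: 0:r, 1:p
completions by unplaced set U, small U first (add the entries for U minus each lowest piece of U):
  |U|=1: {9}:1  {10}:1
  |U|=2: {4,9}:1  {8,10}:1  {9,10}:2
  |U|=3: {3,4,9}:1  {4,9,10}:3  {7,8,10}:1  {8,9,10}:3
  |U|=4: {1,3,4,9}:1  {3,4,9,10}:4  {4,8,9,10}:6  {6,7,8,10}:1  {7,8,9,10}:4
  |U|=5: {1,3,4,9,10}:5  {3,4,8,9,10}:10  {4,7,8,9,10}:10  {5,6,7,8,10}:1  {6,7,8,9,10}:5
  |U|=6: {1,3,4,8,9,10}:15  {2,5,6,7,8,10}:1  {3,4,7,8,9,10}:20  {4,6,7,8,9,10}:15  {5,6,7,8,9,10}:6
  |U|=7: {0,2,5,6,7,8,10}:1  {1,3,4,7,8,9,10}:35  {2,5,6,7,8,9,10}:7  {3,4,6,7,8,9,10}:35  {4,5,6,7,8,9,10}:21
  |U|=8: {0,2,5,6,7,8,9,10}:8  {1,3,4,6,7,8,9,10}:70  {2,4,5,6,7,8,9,10}:28  {3,4,5,6,7,8,9,10}:56
  |U|=9: {0,2,4,5,6,7,8,9,10}:36  {1,3,4,5,6,7,8,9,10}:126  {2,3,4,5,6,7,8,9,10}:84
  start at 0(r): 210
  start at 1(p): 120
sum over floor = 330

330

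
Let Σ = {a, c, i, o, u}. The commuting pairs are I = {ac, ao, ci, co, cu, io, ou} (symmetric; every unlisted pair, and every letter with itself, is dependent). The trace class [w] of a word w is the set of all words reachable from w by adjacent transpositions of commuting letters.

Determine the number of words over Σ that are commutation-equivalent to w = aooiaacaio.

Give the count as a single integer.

840

piece 0:a — minimal
piece 1:o — minimal
piece 2:o rests on {1:o}
piece 3:i rests on {0:a}
piece 4:a rests on {3:i}
piece 5:a rests on {4:a}
piece 6:c — minimal
piece 7:a rests on {5:a}
piece 8:i rests on {7:a}
piece 9:o rests on {2:o}
minimal pieces: {0:a, 1:o, 6:c}
ways to finish when only these pieces remain (= sum over removing one remaining piece with nothing left below it):
  1 left: {6}→1  {8}→1  {9}→1
  2 left: {2,9}→1  {6,8}→2  {6,9}→2  {7,8}→1  {8,9}→2
  3 left: {1,2,9}→1  {2,6,9}→3  {2,8,9}→3  {5,7,8}→1  {6,7,8}→3  {6,8,9}→6  {7,8,9}→3
  4 left: {1,2,6,9}→4  {1,2,8,9}→4  {2,6,8,9}→12  {2,7,8,9}→6  {4,5,7,8}→1  {5,6,7,8}→4  {5,7,8,9}→4  {6,7,8,9}→12
  5 left: {1,2,6,8,9}→20  {1,2,7,8,9}→10  {2,5,7,8,9}→10  {2,6,7,8,9}→30  {3,4,5,7,8}→1  {4,5,6,7,8}→5  {4,5,7,8,9}→5  {5,6,7,8,9}→20
  6 left: {0,3,4,5,7,8}→1  {1,2,5,7,8,9}→20  {1,2,6,7,8,9}→60  {2,4,5,7,8,9}→15  {2,5,6,7,8,9}→60  {3,4,5,6,7,8}→6  {3,4,5,7,8,9}→6  {4,5,6,7,8,9}→30
  7 left: {0,3,4,5,6,7,8}→7  {0,3,4,5,7,8,9}→7  {1,2,4,5,7,8,9}→35  {1,2,5,6,7,8,9}→140  {2,3,4,5,7,8,9}→21  {2,4,5,6,7,8,9}→105  {3,4,5,6,7,8,9}→42
  8 left: {0,2,3,4,5,7,8,9}→28  {0,3,4,5,6,7,8,9}→56  {1,2,3,4,5,7,8,9}→56  {1,2,4,5,6,7,8,9}→280  {2,3,4,5,6,7,8,9}→168
  placing 0:a first → 504 extensions
  placing 1:o first → 252 extensions
  placing 6:c first → 84 extensions
total linear extensions = 840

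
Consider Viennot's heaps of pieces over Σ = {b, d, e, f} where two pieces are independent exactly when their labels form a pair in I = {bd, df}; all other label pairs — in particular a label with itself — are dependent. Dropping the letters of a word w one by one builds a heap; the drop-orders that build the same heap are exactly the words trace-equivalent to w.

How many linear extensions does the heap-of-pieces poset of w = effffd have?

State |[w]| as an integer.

drop 0:e onto floor
drop 1:f onto {0:e}
drop 2:f onto {1:f}
drop 3:f onto {2:f}
drop 4:f onto {3:f}
drop 5:d onto {0:e}
ground layer = {0:e}
drop-orders for the pieces not yet dropped (sum over which currently-grounded one goes next):
  1 to go: {4} 1  {5} 1
  2 to go: {3,4} 1  {4,5} 2
  3 to go: {2,3,4} 1  {3,4,5} 3
  4 to go: {1,2,3,4} 1  {2,3,4,5} 4
  if 0:e drops first: 5 orders

5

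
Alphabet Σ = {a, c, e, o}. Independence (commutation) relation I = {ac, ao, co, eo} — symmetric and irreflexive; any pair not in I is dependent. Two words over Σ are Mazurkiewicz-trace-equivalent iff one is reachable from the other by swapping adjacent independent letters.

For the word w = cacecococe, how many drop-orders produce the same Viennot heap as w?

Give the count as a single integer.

drop 0:c onto floor
drop 1:a onto floor
drop 2:c onto {0:c}
drop 3:e onto {1:a, 2:c}
drop 4:c onto {3:e}
drop 5:o onto floor
drop 6:c onto {4:c}
drop 7:o onto {5:o}
drop 8:c onto {6:c}
drop 9:e onto {8:c}
ground layer = {0:c, 1:a, 5:o}
drop-orders for the pieces not yet dropped (sum over which currently-grounded one goes next):
  1 to go: {7} 1  {9} 1
  2 to go: {5,7} 1  {7,9} 2  {8,9} 1
  3 to go: {5,7,9} 3  {6,8,9} 1  {7,8,9} 3
  4 to go: {4,6,8,9} 1  {5,7,8,9} 6  {6,7,8,9} 4
  5 to go: {3,4,6,8,9} 1  {4,6,7,8,9} 5  {5,6,7,8,9} 10
  6 to go: {1,3,4,6,8,9} 1  {2,3,4,6,8,9} 1  {3,4,6,7,8,9} 6  {4,5,6,7,8,9} 15
  7 to go: {0,2,3,4,6,8,9} 1  {1,2,3,4,6,8,9} 2  {1,3,4,6,7,8,9} 7  {2,3,4,6,7,8,9} 7  {3,4,5,6,7,8,9} 21
  8 to go: {0,1,2,3,4,6,8,9} 3  {0,2,3,4,6,7,8,9} 8  {1,2,3,4,6,7,8,9} 16  {1,3,4,5,6,7,8,9} 28  {2,3,4,5,6,7,8,9} 28
  if 0:c drops first: 72 orders
  if 1:a drops first: 36 orders
  if 5:o drops first: 27 orders
heap linearizations: 135

135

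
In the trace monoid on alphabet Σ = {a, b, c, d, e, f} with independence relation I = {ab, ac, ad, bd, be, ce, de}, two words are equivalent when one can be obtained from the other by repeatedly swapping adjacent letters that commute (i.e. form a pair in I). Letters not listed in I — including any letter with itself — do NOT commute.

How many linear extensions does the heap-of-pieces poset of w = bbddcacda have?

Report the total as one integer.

#0=b has no predecessor
#1=b depends on [0:b]
#2=d has no predecessor
#3=d depends on [2:d]
#4=c depends on [1:b, 3:d]
#5=a has no predecessor
#6=c depends on [4:c]
#7=d depends on [6:c]
#8=a depends on [5:a]
sources: [0:b, 2:d, 5:a]
N(rest) = Σ N(rest − s) over sources s of rest; N(one piece) = 1:
  size 1 → [7]=1  [8]=1
  size 2 → [5,8]=1  [6,7]=1  [7,8]=2
  size 3 → [4,6,7]=1  [5,7,8]=3  [6,7,8]=3
  size 4 → [1,4,6,7]=1  [3,4,6,7]=1  [4,6,7,8]=4  [5,6,7,8]=6
  size 5 → [0,1,4,6,7]=1  [1,3,4,6,7]=2  [1,4,6,7,8]=5  [2,3,4,6,7]=1  [3,4,6,7,8]=5  [4,5,6,7,8]=10
  size 6 → [0,1,3,4,6,7]=3  [0,1,4,6,7,8]=6  [1,2,3,4,6,7]=3  [1,3,4,6,7,8]=12  [1,4,5,6,7,8]=15  [2,3,4,6,7,8]=6  [3,4,5,6,7,8]=15
  size 7 → [0,1,2,3,4,6,7]=6  [0,1,3,4,6,7,8]=21  [0,1,4,5,6,7,8]=21  [1,2,3,4,6,7,8]=21  [1,3,4,5,6,7,8]=42  [2,3,4,5,6,7,8]=21
  first=0(b) contributes 84
  first=2(d) contributes 84
  first=5(a) contributes 48
|[w]| = 216

216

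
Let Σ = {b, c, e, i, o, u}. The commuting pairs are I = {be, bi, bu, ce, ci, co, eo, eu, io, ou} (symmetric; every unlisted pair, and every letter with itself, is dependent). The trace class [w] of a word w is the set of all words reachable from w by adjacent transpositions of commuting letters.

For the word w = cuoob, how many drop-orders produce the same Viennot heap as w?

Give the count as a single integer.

0(c) covers ∅
1(u) covers 0:c
2(o) covers ∅
3(o) covers 2:o
4(b) covers 0:c, 3:o
floor of heap: 0:c, 2:o
completions by unplaced set U, small U first (add the entries for U minus each lowest piece of U):
  |U|=1: {1}:1  {4}:1
  |U|=2: {1,4}:2  {3,4}:1
  |U|=3: {0,1,4}:2  {1,3,4}:3  {2,3,4}:1
  start at 0(c): 4
  start at 2(o): 5
sum over floor = 9

9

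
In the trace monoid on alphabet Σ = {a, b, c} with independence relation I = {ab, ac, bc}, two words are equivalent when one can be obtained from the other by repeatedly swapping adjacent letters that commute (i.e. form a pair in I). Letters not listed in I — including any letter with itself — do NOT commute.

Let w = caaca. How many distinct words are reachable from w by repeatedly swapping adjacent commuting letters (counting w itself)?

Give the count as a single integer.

piece 0:c — minimal
piece 1:a — minimal
piece 2:a rests on {1:a}
piece 3:c rests on {0:c}
piece 4:a rests on {2:a}
minimal pieces: {0:c, 1:a}
ways to finish when only these pieces remain (= sum over removing one remaining piece with nothing left below it):
  1 left: {3}→1  {4}→1
  2 left: {0,3}→1  {2,4}→1  {3,4}→2
  3 left: {0,3,4}→3  {1,2,4}→1  {2,3,4}→3
  placing 0:c first → 4 extensions
  placing 1:a first → 6 extensions
total linear extensions = 10

10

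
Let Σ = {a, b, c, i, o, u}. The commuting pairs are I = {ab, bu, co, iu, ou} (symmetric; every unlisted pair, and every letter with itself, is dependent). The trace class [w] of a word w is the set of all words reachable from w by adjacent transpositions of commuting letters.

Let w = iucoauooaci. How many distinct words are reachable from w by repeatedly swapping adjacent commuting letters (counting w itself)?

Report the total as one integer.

15

drop 0:i onto floor
drop 1:u onto floor
drop 2:c onto {0:i, 1:u}
drop 3:o onto {0:i}
drop 4:a onto {2:c, 3:o}
drop 5:u onto {4:a}
drop 6:o onto {4:a}
drop 7:o onto {6:o}
drop 8:a onto {5:u, 7:o}
drop 9:c onto {8:a}
drop 10:i onto {9:c}
ground layer = {0:i, 1:u}
drop-orders for the pieces not yet dropped (sum over which currently-grounded one goes next):
  1 to go: {10} 1
  2 to go: {9,10} 1
  3 to go: {8,9,10} 1
  4 to go: {5,8,9,10} 1  {7,8,9,10} 1
  5 to go: {5,7,8,9,10} 2  {6,7,8,9,10} 1
  6 to go: {5,6,7,8,9,10} 3
  7 to go: {4,5,6,7,8,9,10} 3
  8 to go: {2,4,5,6,7,8,9,10} 3  {3,4,5,6,7,8,9,10} 3
  9 to go: {1,2,4,5,6,7,8,9,10} 3  {2,3,4,5,6,7,8,9,10} 6
  if 0:i drops first: 9 orders
  if 1:u drops first: 6 orders
heap linearizations: 15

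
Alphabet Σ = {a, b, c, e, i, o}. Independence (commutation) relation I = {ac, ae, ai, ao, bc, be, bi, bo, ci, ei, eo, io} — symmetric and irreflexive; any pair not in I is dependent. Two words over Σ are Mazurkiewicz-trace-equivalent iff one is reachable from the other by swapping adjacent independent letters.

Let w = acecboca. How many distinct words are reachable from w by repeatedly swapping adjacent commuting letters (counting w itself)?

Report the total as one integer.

56

#0=a has no predecessor
#1=c has no predecessor
#2=e depends on [1:c]
#3=c depends on [2:e]
#4=b depends on [0:a]
#5=o depends on [3:c]
#6=c depends on [5:o]
#7=a depends on [4:b]
sources: [0:a, 1:c]
N(rest) = Σ N(rest − s) over sources s of rest; N(one piece) = 1:
  size 1 → [6]=1  [7]=1
  size 2 → [4,7]=1  [5,6]=1  [6,7]=2
  size 3 → [0,4,7]=1  [3,5,6]=1  [4,6,7]=3  [5,6,7]=3
  size 4 → [0,4,6,7]=4  [2,3,5,6]=1  [3,5,6,7]=4  [4,5,6,7]=6
  size 5 → [0,4,5,6,7]=10  [1,2,3,5,6]=1  [2,3,5,6,7]=5  [3,4,5,6,7]=10
  size 6 → [0,3,4,5,6,7]=20  [1,2,3,5,6,7]=6  [2,3,4,5,6,7]=15
  first=0(a) contributes 21
  first=1(c) contributes 35
|[w]| = 56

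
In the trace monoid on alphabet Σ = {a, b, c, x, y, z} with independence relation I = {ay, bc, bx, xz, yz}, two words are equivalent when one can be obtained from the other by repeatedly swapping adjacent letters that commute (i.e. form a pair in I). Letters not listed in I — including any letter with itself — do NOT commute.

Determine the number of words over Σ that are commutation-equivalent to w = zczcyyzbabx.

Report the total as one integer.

0(z) covers ∅
1(c) covers 0:z
2(z) covers 1:c
3(c) covers 2:z
4(y) covers 3:c
5(y) covers 4:y
6(z) covers 3:c
7(b) covers 5:y, 6:z
8(a) covers 7:b
9(b) covers 8:a
10(x) covers 8:a
floor of heap: 0:z
completions by unplaced set U, small U first (add the entries for U minus each lowest piece of U):
  |U|=1: {9}:1  {10}:1
  |U|=2: {9,10}:2
  |U|=3: {8,9,10}:2
  |U|=4: {7,8,9,10}:2
  |U|=5: {5,7,8,9,10}:2  {6,7,8,9,10}:2
  |U|=6: {4,5,7,8,9,10}:2  {5,6,7,8,9,10}:4
  |U|=7: {4,5,6,7,8,9,10}:6
  |U|=8: {3,4,5,6,7,8,9,10}:6
  |U|=9: {2,3,4,5,6,7,8,9,10}:6
  start at 0(z): 6

6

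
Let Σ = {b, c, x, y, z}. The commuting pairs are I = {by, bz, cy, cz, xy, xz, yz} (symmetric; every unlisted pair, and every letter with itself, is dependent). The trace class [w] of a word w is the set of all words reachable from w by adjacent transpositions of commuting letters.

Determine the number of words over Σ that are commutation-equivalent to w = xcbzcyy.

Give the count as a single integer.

105

piece 0:x — minimal
piece 1:c rests on {0:x}
piece 2:b rests on {1:c}
piece 3:z — minimal
piece 4:c rests on {2:b}
piece 5:y — minimal
piece 6:y rests on {5:y}
minimal pieces: {0:x, 3:z, 5:y}
ways to finish when only these pieces remain (= sum over removing one remaining piece with nothing left below it):
  1 left: {3}→1  {4}→1  {6}→1
  2 left: {2,4}→1  {3,4}→2  {3,6}→2  {4,6}→2  {5,6}→1
  3 left: {1,2,4}→1  {2,3,4}→3  {2,4,6}→3  {3,4,6}→6  {3,5,6}→3  {4,5,6}→3
  4 left: {0,1,2,4}→1  {1,2,3,4}→4  {1,2,4,6}→4  {2,3,4,6}→12  {2,4,5,6}→6  {3,4,5,6}→12
  5 left: {0,1,2,3,4}→5  {0,1,2,4,6}→5  {1,2,3,4,6}→20  {1,2,4,5,6}→10  {2,3,4,5,6}→30
  placing 0:x first → 60 extensions
  placing 3:z first → 15 extensions
  placing 5:y first → 30 extensions
total linear extensions = 105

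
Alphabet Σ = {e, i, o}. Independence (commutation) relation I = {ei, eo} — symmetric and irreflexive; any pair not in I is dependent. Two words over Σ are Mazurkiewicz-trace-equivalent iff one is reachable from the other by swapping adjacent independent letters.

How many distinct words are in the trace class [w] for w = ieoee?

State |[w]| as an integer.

10

#0=i has no predecessor
#1=e has no predecessor
#2=o depends on [0:i]
#3=e depends on [1:e]
#4=e depends on [3:e]
sources: [0:i, 1:e]
N(rest) = Σ N(rest − s) over sources s of rest; N(one piece) = 1:
  size 1 → [2]=1  [4]=1
  size 2 → [0,2]=1  [2,4]=2  [3,4]=1
  size 3 → [0,2,4]=3  [1,3,4]=1  [2,3,4]=3
  first=0(i) contributes 4
  first=1(e) contributes 6
|[w]| = 10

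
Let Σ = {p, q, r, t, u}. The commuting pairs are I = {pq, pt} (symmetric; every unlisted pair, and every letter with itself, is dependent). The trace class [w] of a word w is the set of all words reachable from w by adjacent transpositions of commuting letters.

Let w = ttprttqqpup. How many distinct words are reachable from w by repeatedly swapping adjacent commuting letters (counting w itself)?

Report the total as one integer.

15

#0=t has no predecessor
#1=t depends on [0:t]
#2=p has no predecessor
#3=r depends on [1:t, 2:p]
#4=t depends on [3:r]
#5=t depends on [4:t]
#6=q depends on [5:t]
#7=q depends on [6:q]
#8=p depends on [3:r]
#9=u depends on [7:q, 8:p]
#10=p depends on [9:u]
sources: [0:t, 2:p]
N(rest) = Σ N(rest − s) over sources s of rest; N(one piece) = 1:
  size 1 → [10]=1
  size 2 → [9,10]=1
  size 3 → [7,9,10]=1  [8,9,10]=1
  size 4 → [6,7,9,10]=1  [7,8,9,10]=2
  size 5 → [5,6,7,9,10]=1  [6,7,8,9,10]=3
  size 6 → [4,5,6,7,9,10]=1  [5,6,7,8,9,10]=4
  size 7 → [4,5,6,7,8,9,10]=5
  size 8 → [3,4,5,6,7,8,9,10]=5
  size 9 → [1,3,4,5,6,7,8,9,10]=5  [2,3,4,5,6,7,8,9,10]=5
  first=0(t) contributes 10
  first=2(p) contributes 5
|[w]| = 15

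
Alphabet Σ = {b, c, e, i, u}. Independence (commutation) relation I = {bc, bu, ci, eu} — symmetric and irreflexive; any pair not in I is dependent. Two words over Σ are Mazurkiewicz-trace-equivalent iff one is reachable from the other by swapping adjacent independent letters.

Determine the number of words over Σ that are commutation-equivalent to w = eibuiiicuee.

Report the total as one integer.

piece 0:e — minimal
piece 1:i rests on {0:e}
piece 2:b rests on {1:i}
piece 3:u rests on {1:i}
piece 4:i rests on {2:b, 3:u}
piece 5:i rests on {4:i}
piece 6:i rests on {5:i}
piece 7:c rests on {3:u}
piece 8:u rests on {6:i, 7:c}
piece 9:e rests on {6:i, 7:c}
piece 10:e rests on {9:e}
minimal pieces: {0:e}
ways to finish when only these pieces remain (= sum over removing one remaining piece with nothing left below it):
  1 left: {8}→1  {10}→1
  2 left: {8,10}→2  {9,10}→1
  3 left: {8,9,10}→3
  4 left: {6,8,9,10}→3  {7,8,9,10}→3
  5 left: {5,6,8,9,10}→3  {6,7,8,9,10}→6
  6 left: {4,5,6,8,9,10}→3  {5,6,7,8,9,10}→9
  7 left: {2,4,5,6,8,9,10}→3  {4,5,6,7,8,9,10}→12
  8 left: {2,4,5,6,7,8,9,10}→15  {3,4,5,6,7,8,9,10}→12
  9 left: {2,3,4,5,6,7,8,9,10}→27
  placing 0:e first → 27 extensions

27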